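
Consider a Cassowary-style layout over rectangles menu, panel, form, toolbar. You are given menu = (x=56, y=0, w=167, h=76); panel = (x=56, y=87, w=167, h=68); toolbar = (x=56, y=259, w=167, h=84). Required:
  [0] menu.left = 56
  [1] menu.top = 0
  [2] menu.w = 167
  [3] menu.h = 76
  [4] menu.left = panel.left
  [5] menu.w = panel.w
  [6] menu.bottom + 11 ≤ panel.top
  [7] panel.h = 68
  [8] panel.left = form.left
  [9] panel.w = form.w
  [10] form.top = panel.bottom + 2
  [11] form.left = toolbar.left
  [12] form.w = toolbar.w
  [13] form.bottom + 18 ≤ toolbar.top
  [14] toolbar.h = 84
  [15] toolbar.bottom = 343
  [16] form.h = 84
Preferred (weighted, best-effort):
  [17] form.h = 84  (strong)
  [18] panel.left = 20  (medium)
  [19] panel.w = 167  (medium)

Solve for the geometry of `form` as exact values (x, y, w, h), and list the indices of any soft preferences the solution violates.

form = (x=56, y=157, w=167, h=84)
violated soft preferences: 18

1. form.x = 56  [panel.left = form.left]
2. form.w = 167  [panel.w = form.w]
3. form.y = 157  [form.top = panel.bottom + 2]
4. form.h = 84  [form.h = 84]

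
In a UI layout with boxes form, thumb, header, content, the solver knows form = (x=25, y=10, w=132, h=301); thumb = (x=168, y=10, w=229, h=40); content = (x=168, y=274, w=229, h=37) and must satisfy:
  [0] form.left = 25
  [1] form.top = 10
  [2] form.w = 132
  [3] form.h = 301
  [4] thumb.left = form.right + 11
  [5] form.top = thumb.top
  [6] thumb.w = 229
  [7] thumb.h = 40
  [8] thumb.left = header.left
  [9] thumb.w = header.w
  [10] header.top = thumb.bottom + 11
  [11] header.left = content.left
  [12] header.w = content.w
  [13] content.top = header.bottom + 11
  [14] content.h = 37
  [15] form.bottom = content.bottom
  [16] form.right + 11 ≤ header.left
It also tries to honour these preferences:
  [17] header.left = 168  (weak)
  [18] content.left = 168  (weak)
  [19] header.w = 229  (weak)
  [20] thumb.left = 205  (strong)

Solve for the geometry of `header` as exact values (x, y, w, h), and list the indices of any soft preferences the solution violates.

header = (x=168, y=61, w=229, h=202)
violated soft preferences: 20

1. header.x = 168  [thumb.left = header.left]
2. header.w = 229  [thumb.w = header.w]
3. header.y = 61  [header.top = thumb.bottom + 11]
4. header.h = 202  [content.top = header.bottom + 11]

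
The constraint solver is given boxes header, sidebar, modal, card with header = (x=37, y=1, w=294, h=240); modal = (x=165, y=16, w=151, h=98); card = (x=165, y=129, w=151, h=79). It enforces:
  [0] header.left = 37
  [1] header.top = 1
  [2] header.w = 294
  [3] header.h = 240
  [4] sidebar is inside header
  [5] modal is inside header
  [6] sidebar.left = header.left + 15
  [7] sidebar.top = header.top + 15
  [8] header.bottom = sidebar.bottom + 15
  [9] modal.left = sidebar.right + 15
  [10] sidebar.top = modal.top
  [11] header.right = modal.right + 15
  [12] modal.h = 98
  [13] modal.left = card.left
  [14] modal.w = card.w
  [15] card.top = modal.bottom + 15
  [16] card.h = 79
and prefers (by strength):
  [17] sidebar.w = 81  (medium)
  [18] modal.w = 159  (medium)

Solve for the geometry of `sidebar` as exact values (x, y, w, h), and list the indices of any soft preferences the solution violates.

1. sidebar.x = 52  [sidebar.left = header.left + 15]
2. sidebar.y = 16  [sidebar.top = header.top + 15]
3. sidebar.h = 210  [header.bottom = sidebar.bottom + 15]
4. sidebar.w = 98  [modal.left = sidebar.right + 15]

sidebar = (x=52, y=16, w=98, h=210)
violated soft preferences: 17, 18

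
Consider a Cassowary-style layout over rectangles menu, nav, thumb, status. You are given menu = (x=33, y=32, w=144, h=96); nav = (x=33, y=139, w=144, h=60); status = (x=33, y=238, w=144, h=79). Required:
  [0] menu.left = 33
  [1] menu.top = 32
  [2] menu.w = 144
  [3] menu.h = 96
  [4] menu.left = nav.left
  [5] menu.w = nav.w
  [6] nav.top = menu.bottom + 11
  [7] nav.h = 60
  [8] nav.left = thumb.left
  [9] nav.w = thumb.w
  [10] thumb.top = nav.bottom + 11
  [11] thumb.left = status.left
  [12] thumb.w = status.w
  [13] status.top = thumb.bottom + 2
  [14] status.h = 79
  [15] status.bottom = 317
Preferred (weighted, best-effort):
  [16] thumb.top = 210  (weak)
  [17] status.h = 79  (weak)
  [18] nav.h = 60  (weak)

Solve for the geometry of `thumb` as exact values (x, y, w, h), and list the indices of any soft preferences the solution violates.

1. thumb.x = 33  [nav.left = thumb.left]
2. thumb.w = 144  [nav.w = thumb.w]
3. thumb.y = 210  [thumb.top = nav.bottom + 11]
4. thumb.h = 26  [status.top = thumb.bottom + 2]

thumb = (x=33, y=210, w=144, h=26)
violated soft preferences: none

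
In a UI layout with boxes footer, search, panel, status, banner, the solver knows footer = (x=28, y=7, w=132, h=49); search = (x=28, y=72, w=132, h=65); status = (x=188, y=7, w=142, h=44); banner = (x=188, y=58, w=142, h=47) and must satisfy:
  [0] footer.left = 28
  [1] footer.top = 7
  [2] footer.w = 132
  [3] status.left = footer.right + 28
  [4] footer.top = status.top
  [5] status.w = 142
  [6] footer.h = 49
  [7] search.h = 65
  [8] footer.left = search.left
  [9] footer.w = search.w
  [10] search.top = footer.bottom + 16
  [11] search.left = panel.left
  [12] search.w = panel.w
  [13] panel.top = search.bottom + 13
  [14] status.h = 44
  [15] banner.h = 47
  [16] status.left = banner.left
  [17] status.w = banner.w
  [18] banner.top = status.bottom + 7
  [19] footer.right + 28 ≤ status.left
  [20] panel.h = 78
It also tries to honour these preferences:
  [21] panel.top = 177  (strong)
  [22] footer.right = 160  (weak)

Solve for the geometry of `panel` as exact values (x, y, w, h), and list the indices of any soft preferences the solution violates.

panel = (x=28, y=150, w=132, h=78)
violated soft preferences: 21

1. panel.x = 28  [search.left = panel.left]
2. panel.w = 132  [search.w = panel.w]
3. panel.y = 150  [panel.top = search.bottom + 13]
4. panel.h = 78  [panel.h = 78]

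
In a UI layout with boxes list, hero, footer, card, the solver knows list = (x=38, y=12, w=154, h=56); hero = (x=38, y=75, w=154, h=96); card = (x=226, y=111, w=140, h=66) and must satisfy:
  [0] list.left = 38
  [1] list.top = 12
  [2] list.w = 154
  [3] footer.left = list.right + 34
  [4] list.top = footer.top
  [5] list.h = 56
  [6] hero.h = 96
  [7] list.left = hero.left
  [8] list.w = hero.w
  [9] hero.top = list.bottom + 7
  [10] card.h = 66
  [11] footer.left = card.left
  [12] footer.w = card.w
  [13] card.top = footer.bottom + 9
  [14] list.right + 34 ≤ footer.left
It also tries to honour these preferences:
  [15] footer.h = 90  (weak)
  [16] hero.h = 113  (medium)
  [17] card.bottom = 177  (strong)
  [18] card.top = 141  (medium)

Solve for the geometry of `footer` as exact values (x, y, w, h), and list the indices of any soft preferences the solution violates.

footer = (x=226, y=12, w=140, h=90)
violated soft preferences: 16, 18

1. footer.x = 226  [footer.left = list.right + 34]
2. footer.y = 12  [list.top = footer.top]
3. footer.w = 140  [footer.w = card.w]
4. footer.h = 90  [card.top = footer.bottom + 9]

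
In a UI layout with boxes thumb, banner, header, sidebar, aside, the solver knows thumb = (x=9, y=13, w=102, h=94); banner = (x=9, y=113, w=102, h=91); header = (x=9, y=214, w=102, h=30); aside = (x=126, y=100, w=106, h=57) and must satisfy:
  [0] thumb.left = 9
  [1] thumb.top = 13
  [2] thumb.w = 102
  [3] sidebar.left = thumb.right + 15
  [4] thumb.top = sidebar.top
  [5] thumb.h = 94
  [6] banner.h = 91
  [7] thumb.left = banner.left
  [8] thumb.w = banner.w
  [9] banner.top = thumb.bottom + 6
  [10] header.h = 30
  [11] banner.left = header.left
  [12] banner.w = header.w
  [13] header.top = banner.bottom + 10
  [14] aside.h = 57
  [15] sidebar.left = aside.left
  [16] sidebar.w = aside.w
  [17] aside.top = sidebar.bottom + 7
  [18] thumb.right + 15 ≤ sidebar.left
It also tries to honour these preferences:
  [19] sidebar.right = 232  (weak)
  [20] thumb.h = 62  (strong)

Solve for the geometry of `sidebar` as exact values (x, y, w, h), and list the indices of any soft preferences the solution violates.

sidebar = (x=126, y=13, w=106, h=80)
violated soft preferences: 20

1. sidebar.x = 126  [sidebar.left = thumb.right + 15]
2. sidebar.y = 13  [thumb.top = sidebar.top]
3. sidebar.w = 106  [sidebar.w = aside.w]
4. sidebar.h = 80  [aside.top = sidebar.bottom + 7]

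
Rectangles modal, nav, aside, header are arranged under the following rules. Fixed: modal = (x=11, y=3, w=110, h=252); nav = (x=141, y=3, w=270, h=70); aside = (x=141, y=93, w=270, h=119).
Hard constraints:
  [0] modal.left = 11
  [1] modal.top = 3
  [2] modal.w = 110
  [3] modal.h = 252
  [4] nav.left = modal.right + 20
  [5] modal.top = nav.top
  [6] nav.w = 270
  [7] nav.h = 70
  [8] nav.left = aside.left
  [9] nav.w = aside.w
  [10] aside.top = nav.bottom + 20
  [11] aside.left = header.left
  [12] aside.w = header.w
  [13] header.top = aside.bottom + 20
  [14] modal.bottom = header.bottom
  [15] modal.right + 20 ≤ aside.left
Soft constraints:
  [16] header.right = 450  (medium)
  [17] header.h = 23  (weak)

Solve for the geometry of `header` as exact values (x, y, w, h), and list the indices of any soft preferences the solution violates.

1. header.x = 141  [aside.left = header.left]
2. header.w = 270  [aside.w = header.w]
3. header.y = 232  [header.top = aside.bottom + 20]
4. header.h = 23  [modal.bottom = header.bottom]

header = (x=141, y=232, w=270, h=23)
violated soft preferences: 16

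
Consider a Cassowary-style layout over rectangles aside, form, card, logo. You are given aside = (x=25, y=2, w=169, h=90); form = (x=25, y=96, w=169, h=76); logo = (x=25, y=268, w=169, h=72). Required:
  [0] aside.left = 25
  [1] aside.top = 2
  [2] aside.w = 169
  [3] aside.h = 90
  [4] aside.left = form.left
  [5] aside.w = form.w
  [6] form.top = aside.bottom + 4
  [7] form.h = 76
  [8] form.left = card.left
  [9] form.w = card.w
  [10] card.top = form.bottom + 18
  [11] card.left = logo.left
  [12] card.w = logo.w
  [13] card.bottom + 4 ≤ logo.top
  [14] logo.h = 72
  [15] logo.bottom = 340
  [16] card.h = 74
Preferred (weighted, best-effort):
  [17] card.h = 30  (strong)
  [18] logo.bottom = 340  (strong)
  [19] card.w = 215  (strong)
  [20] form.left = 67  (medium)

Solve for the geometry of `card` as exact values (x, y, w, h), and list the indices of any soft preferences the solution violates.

card = (x=25, y=190, w=169, h=74)
violated soft preferences: 17, 19, 20

1. card.x = 25  [form.left = card.left]
2. card.w = 169  [form.w = card.w]
3. card.y = 190  [card.top = form.bottom + 18]
4. card.h = 74  [card.h = 74]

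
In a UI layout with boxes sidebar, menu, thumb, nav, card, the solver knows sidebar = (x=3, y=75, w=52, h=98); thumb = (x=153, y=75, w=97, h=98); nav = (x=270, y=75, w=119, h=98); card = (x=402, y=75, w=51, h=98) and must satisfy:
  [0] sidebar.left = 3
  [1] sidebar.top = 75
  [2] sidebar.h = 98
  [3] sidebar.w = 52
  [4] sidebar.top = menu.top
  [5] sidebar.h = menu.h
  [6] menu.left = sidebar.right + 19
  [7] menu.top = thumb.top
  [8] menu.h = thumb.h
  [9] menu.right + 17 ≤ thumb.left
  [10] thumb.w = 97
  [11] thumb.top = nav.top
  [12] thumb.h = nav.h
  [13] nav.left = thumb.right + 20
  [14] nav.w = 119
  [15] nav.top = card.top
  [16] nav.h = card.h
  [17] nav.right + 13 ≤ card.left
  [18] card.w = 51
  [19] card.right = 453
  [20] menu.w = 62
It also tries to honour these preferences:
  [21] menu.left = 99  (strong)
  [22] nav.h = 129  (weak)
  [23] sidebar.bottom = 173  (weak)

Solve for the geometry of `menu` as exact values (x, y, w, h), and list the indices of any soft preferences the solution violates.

1. menu.y = 75  [sidebar.top = menu.top]
2. menu.h = 98  [sidebar.h = menu.h]
3. menu.x = 74  [menu.left = sidebar.right + 19]
4. menu.w = 62  [menu.w = 62]

menu = (x=74, y=75, w=62, h=98)
violated soft preferences: 21, 22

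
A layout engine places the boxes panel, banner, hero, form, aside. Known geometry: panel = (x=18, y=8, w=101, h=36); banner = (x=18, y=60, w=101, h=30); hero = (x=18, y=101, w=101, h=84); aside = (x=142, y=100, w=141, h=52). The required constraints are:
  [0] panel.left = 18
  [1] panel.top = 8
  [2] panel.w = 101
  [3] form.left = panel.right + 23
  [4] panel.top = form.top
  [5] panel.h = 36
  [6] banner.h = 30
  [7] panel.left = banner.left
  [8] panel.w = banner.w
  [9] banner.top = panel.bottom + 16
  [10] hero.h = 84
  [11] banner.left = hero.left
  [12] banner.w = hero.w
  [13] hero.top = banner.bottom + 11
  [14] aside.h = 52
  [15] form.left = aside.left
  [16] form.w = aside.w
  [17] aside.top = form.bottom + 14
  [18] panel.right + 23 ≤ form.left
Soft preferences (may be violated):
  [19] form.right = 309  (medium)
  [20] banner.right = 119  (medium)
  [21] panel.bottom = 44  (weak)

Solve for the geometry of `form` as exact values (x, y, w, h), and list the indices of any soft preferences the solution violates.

1. form.x = 142  [form.left = panel.right + 23]
2. form.y = 8  [panel.top = form.top]
3. form.w = 141  [form.w = aside.w]
4. form.h = 78  [aside.top = form.bottom + 14]

form = (x=142, y=8, w=141, h=78)
violated soft preferences: 19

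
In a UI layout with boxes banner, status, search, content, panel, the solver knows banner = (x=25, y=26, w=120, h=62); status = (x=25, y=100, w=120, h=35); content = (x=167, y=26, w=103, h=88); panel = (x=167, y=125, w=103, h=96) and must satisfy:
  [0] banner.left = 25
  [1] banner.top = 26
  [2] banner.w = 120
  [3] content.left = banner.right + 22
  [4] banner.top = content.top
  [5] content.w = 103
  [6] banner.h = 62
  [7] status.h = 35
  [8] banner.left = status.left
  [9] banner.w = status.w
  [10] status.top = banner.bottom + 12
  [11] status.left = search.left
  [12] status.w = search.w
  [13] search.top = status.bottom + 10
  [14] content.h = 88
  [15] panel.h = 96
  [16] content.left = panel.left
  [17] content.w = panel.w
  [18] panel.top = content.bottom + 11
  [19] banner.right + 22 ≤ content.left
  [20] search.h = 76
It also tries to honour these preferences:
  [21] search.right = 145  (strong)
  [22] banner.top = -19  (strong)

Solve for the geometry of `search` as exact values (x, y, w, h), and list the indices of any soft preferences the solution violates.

search = (x=25, y=145, w=120, h=76)
violated soft preferences: 22

1. search.x = 25  [status.left = search.left]
2. search.w = 120  [status.w = search.w]
3. search.y = 145  [search.top = status.bottom + 10]
4. search.h = 76  [search.h = 76]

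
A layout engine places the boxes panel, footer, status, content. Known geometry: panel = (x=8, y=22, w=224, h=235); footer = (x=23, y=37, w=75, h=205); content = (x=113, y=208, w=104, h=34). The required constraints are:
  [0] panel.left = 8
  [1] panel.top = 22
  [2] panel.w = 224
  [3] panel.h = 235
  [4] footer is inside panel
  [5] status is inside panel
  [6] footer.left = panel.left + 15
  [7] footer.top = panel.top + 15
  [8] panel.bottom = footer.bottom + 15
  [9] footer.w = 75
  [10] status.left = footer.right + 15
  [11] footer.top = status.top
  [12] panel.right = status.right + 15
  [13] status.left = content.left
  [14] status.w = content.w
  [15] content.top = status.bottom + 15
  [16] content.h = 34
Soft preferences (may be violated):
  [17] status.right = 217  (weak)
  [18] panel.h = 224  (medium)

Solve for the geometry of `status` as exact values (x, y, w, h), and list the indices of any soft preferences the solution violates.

status = (x=113, y=37, w=104, h=156)
violated soft preferences: 18

1. status.x = 113  [status.left = footer.right + 15]
2. status.y = 37  [footer.top = status.top]
3. status.w = 104  [panel.right = status.right + 15]
4. status.h = 156  [content.top = status.bottom + 15]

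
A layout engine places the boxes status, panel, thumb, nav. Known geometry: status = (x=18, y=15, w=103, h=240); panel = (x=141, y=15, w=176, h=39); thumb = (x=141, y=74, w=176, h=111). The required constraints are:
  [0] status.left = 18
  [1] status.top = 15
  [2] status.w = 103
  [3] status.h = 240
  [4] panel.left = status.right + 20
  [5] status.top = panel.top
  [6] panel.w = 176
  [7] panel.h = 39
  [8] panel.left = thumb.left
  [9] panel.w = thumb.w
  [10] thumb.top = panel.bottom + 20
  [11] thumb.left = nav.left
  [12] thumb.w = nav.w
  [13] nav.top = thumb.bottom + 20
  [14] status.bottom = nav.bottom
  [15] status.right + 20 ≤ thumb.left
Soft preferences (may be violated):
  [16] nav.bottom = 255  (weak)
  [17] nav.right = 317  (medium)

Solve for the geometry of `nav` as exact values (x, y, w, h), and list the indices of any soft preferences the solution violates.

1. nav.x = 141  [thumb.left = nav.left]
2. nav.w = 176  [thumb.w = nav.w]
3. nav.y = 205  [nav.top = thumb.bottom + 20]
4. nav.h = 50  [status.bottom = nav.bottom]

nav = (x=141, y=205, w=176, h=50)
violated soft preferences: none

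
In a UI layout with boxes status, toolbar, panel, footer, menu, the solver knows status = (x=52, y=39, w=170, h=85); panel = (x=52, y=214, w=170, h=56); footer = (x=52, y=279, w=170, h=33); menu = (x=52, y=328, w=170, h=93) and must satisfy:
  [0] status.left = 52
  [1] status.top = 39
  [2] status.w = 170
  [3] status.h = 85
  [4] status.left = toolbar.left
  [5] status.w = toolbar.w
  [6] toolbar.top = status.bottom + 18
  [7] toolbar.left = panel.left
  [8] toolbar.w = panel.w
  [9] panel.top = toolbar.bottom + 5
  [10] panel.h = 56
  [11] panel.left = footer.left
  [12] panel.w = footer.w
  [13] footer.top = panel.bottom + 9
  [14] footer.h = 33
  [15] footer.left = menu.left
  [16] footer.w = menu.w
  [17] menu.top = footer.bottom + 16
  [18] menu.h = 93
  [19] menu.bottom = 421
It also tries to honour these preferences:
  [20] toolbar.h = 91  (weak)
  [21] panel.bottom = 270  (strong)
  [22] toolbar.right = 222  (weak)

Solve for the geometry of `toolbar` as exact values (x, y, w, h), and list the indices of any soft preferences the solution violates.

toolbar = (x=52, y=142, w=170, h=67)
violated soft preferences: 20

1. toolbar.x = 52  [status.left = toolbar.left]
2. toolbar.w = 170  [status.w = toolbar.w]
3. toolbar.y = 142  [toolbar.top = status.bottom + 18]
4. toolbar.h = 67  [panel.top = toolbar.bottom + 5]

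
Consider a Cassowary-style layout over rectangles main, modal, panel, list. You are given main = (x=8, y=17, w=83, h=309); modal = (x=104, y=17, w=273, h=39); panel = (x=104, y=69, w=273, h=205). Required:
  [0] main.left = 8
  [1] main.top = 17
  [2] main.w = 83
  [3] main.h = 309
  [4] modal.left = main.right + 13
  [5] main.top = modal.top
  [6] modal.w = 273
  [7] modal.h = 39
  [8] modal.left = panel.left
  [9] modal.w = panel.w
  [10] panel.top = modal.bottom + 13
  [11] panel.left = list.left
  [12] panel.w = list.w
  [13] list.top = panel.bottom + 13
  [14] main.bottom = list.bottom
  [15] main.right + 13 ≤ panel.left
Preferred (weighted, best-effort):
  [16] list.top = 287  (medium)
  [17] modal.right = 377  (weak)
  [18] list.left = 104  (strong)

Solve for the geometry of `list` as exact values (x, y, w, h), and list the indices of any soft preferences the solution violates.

list = (x=104, y=287, w=273, h=39)
violated soft preferences: none

1. list.x = 104  [panel.left = list.left]
2. list.w = 273  [panel.w = list.w]
3. list.y = 287  [list.top = panel.bottom + 13]
4. list.h = 39  [main.bottom = list.bottom]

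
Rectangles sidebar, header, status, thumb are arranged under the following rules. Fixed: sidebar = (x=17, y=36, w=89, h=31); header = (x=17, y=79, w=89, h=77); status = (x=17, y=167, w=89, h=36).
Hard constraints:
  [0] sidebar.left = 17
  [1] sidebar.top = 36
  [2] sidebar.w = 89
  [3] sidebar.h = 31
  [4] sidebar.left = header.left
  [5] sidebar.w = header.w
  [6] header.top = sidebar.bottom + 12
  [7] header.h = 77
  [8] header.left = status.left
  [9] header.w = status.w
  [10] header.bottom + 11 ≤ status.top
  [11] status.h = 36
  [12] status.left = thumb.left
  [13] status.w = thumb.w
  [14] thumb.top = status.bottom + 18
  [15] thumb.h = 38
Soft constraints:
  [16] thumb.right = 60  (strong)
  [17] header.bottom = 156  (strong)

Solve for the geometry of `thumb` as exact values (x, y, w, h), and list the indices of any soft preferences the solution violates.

1. thumb.x = 17  [status.left = thumb.left]
2. thumb.w = 89  [status.w = thumb.w]
3. thumb.y = 221  [thumb.top = status.bottom + 18]
4. thumb.h = 38  [thumb.h = 38]

thumb = (x=17, y=221, w=89, h=38)
violated soft preferences: 16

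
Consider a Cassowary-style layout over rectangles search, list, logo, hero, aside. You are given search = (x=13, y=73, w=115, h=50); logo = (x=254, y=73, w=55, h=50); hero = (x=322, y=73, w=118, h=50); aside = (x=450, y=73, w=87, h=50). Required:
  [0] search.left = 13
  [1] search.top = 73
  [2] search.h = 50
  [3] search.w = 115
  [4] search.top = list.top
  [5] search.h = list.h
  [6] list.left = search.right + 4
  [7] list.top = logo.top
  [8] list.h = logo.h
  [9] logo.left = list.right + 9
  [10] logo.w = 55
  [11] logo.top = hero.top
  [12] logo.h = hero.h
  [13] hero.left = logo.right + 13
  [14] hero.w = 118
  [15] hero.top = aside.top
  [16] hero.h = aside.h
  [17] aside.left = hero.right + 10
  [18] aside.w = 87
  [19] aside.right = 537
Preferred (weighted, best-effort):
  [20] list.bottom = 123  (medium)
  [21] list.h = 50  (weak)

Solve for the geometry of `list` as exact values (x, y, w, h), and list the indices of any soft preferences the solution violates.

1. list.y = 73  [search.top = list.top]
2. list.h = 50  [search.h = list.h]
3. list.x = 132  [list.left = search.right + 4]
4. list.w = 113  [logo.left = list.right + 9]

list = (x=132, y=73, w=113, h=50)
violated soft preferences: none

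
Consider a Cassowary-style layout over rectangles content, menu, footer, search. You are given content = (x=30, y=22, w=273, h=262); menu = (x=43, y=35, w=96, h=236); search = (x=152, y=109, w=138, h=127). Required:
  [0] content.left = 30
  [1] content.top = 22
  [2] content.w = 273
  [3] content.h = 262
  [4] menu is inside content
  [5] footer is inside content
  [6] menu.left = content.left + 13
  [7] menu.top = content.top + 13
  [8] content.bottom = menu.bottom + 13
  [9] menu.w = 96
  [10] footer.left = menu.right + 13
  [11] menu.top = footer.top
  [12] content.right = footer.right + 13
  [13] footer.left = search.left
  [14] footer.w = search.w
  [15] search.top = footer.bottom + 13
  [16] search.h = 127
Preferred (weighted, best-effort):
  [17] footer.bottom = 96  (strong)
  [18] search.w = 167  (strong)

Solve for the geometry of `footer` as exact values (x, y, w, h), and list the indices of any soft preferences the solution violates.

1. footer.x = 152  [footer.left = menu.right + 13]
2. footer.y = 35  [menu.top = footer.top]
3. footer.w = 138  [content.right = footer.right + 13]
4. footer.h = 61  [search.top = footer.bottom + 13]

footer = (x=152, y=35, w=138, h=61)
violated soft preferences: 18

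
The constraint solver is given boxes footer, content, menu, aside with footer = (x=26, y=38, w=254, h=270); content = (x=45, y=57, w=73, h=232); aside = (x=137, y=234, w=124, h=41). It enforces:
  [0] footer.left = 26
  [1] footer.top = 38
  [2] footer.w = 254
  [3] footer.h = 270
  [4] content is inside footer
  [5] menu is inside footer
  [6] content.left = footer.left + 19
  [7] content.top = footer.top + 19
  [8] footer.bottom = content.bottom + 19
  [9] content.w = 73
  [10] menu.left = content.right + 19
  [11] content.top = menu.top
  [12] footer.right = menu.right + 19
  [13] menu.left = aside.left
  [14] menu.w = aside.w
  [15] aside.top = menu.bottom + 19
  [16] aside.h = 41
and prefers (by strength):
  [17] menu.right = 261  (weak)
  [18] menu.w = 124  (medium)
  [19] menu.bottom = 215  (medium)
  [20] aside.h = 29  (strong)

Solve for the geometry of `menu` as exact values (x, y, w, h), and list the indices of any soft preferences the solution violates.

1. menu.x = 137  [menu.left = content.right + 19]
2. menu.y = 57  [content.top = menu.top]
3. menu.w = 124  [footer.right = menu.right + 19]
4. menu.h = 158  [aside.top = menu.bottom + 19]

menu = (x=137, y=57, w=124, h=158)
violated soft preferences: 20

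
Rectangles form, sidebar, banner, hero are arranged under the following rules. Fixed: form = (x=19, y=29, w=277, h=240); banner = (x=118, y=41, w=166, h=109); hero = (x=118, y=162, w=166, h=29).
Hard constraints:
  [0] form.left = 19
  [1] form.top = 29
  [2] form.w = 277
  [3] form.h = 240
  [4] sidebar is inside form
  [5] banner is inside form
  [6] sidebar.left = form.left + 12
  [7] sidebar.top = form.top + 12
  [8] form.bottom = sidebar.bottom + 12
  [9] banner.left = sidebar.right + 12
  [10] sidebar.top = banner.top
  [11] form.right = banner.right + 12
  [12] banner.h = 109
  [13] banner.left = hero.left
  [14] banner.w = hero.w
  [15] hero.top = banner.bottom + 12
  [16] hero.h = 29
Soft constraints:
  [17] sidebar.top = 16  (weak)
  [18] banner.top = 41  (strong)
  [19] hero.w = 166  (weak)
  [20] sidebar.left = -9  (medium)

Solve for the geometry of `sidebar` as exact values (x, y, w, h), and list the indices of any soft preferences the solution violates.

sidebar = (x=31, y=41, w=75, h=216)
violated soft preferences: 17, 20

1. sidebar.x = 31  [sidebar.left = form.left + 12]
2. sidebar.y = 41  [sidebar.top = form.top + 12]
3. sidebar.h = 216  [form.bottom = sidebar.bottom + 12]
4. sidebar.w = 75  [banner.left = sidebar.right + 12]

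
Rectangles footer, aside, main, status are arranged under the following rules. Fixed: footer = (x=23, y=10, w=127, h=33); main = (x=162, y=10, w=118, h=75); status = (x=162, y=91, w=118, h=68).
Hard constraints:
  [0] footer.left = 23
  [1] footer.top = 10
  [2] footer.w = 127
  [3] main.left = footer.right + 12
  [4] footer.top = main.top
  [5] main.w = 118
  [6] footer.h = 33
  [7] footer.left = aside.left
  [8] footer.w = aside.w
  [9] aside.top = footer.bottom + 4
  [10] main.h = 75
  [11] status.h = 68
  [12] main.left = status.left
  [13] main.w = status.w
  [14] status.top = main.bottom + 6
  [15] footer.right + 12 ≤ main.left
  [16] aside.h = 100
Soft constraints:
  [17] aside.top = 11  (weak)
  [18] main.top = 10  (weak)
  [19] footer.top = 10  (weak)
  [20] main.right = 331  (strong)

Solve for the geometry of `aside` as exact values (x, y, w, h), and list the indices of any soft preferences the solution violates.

aside = (x=23, y=47, w=127, h=100)
violated soft preferences: 17, 20

1. aside.x = 23  [footer.left = aside.left]
2. aside.w = 127  [footer.w = aside.w]
3. aside.y = 47  [aside.top = footer.bottom + 4]
4. aside.h = 100  [aside.h = 100]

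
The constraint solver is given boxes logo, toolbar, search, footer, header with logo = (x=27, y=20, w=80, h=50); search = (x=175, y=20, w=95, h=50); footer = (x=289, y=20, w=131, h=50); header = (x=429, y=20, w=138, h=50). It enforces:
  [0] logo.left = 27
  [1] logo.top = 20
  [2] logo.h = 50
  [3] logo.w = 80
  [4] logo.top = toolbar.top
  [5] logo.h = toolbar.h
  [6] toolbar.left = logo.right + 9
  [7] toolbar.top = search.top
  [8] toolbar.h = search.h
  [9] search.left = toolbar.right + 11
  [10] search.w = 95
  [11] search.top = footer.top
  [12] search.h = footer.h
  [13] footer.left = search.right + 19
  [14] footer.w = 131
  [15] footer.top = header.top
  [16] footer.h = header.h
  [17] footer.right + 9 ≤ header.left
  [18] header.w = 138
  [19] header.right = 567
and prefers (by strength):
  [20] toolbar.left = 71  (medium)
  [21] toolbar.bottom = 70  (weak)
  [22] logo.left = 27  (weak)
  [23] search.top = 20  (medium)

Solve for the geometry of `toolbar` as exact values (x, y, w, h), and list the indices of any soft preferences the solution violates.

toolbar = (x=116, y=20, w=48, h=50)
violated soft preferences: 20

1. toolbar.y = 20  [logo.top = toolbar.top]
2. toolbar.h = 50  [logo.h = toolbar.h]
3. toolbar.x = 116  [toolbar.left = logo.right + 9]
4. toolbar.w = 48  [search.left = toolbar.right + 11]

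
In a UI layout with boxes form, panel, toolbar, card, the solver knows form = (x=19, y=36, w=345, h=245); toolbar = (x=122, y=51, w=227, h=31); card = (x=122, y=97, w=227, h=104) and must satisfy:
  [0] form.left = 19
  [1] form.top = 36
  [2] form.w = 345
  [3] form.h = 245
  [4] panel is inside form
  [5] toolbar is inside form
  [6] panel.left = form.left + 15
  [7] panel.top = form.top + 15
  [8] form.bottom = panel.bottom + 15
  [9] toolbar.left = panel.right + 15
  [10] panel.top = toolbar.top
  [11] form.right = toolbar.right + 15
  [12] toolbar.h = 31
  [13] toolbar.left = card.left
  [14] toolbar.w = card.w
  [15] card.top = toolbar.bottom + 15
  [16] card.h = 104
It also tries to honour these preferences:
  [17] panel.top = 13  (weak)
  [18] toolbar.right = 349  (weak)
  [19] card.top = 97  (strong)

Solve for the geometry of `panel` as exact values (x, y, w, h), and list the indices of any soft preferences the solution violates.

1. panel.x = 34  [panel.left = form.left + 15]
2. panel.y = 51  [panel.top = form.top + 15]
3. panel.h = 215  [form.bottom = panel.bottom + 15]
4. panel.w = 73  [toolbar.left = panel.right + 15]

panel = (x=34, y=51, w=73, h=215)
violated soft preferences: 17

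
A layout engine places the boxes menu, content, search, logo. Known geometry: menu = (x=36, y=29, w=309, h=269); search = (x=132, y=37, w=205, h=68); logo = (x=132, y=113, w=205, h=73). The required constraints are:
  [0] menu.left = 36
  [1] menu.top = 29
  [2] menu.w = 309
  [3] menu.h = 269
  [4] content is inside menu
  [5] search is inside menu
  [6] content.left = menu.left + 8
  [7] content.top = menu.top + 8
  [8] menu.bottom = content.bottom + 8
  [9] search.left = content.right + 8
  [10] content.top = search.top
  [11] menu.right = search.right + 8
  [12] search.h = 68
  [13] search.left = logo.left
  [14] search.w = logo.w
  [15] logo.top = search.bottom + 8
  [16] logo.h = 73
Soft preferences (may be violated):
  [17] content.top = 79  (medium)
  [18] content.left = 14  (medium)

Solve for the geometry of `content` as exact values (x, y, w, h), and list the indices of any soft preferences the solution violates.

content = (x=44, y=37, w=80, h=253)
violated soft preferences: 17, 18

1. content.x = 44  [content.left = menu.left + 8]
2. content.y = 37  [content.top = menu.top + 8]
3. content.h = 253  [menu.bottom = content.bottom + 8]
4. content.w = 80  [search.left = content.right + 8]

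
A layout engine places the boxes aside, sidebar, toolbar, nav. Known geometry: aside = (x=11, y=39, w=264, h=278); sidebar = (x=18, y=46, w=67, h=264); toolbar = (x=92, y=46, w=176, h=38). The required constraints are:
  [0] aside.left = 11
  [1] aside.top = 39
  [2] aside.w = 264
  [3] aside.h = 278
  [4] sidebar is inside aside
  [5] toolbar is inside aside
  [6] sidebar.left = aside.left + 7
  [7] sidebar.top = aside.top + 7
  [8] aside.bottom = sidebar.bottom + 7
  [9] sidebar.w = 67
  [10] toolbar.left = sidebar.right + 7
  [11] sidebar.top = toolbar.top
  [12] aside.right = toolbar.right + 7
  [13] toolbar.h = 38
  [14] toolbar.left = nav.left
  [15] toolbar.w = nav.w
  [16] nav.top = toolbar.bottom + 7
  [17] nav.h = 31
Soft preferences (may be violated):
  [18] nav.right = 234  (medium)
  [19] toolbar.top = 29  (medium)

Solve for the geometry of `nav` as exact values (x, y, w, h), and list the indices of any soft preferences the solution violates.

nav = (x=92, y=91, w=176, h=31)
violated soft preferences: 18, 19

1. nav.x = 92  [toolbar.left = nav.left]
2. nav.w = 176  [toolbar.w = nav.w]
3. nav.y = 91  [nav.top = toolbar.bottom + 7]
4. nav.h = 31  [nav.h = 31]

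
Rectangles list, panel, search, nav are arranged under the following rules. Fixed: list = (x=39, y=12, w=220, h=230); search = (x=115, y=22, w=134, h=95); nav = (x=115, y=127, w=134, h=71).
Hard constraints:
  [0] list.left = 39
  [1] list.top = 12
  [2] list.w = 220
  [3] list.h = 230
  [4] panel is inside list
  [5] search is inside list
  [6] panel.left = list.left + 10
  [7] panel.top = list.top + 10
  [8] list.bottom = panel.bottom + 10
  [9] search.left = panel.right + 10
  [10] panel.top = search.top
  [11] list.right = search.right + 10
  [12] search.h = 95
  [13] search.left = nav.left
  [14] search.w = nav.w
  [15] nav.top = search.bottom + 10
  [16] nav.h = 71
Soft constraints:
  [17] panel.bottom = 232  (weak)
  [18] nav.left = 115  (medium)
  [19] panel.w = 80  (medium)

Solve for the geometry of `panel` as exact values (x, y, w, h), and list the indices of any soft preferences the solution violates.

panel = (x=49, y=22, w=56, h=210)
violated soft preferences: 19

1. panel.x = 49  [panel.left = list.left + 10]
2. panel.y = 22  [panel.top = list.top + 10]
3. panel.h = 210  [list.bottom = panel.bottom + 10]
4. panel.w = 56  [search.left = panel.right + 10]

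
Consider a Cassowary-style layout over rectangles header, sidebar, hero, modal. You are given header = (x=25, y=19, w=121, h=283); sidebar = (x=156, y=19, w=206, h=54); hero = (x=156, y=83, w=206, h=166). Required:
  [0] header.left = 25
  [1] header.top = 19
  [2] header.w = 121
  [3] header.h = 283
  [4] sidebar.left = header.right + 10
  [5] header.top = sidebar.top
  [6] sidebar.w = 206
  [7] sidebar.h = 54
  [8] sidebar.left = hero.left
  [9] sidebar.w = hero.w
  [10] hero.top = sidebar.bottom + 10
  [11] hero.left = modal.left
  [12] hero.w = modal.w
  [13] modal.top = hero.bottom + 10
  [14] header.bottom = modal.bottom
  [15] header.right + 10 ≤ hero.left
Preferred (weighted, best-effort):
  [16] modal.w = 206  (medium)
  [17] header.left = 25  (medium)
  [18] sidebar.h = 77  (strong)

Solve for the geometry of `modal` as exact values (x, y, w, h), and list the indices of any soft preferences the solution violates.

modal = (x=156, y=259, w=206, h=43)
violated soft preferences: 18

1. modal.x = 156  [hero.left = modal.left]
2. modal.w = 206  [hero.w = modal.w]
3. modal.y = 259  [modal.top = hero.bottom + 10]
4. modal.h = 43  [header.bottom = modal.bottom]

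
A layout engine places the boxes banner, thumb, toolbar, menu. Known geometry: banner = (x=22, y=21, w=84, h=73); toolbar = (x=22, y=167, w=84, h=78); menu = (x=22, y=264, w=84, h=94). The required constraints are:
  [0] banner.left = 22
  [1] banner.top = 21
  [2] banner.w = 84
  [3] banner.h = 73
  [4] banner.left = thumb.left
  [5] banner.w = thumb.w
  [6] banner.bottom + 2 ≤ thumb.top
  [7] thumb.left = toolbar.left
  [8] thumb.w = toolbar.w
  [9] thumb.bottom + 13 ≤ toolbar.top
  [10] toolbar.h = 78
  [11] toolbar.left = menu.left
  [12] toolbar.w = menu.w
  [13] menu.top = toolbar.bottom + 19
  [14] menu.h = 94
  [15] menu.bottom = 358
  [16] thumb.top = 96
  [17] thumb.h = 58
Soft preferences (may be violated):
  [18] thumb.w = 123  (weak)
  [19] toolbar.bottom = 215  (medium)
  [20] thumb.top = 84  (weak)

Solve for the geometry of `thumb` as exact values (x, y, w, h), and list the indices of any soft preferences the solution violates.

thumb = (x=22, y=96, w=84, h=58)
violated soft preferences: 18, 19, 20

1. thumb.x = 22  [banner.left = thumb.left]
2. thumb.w = 84  [banner.w = thumb.w]
3. thumb.y = 96  [thumb.top = 96]
4. thumb.h = 58  [thumb.h = 58]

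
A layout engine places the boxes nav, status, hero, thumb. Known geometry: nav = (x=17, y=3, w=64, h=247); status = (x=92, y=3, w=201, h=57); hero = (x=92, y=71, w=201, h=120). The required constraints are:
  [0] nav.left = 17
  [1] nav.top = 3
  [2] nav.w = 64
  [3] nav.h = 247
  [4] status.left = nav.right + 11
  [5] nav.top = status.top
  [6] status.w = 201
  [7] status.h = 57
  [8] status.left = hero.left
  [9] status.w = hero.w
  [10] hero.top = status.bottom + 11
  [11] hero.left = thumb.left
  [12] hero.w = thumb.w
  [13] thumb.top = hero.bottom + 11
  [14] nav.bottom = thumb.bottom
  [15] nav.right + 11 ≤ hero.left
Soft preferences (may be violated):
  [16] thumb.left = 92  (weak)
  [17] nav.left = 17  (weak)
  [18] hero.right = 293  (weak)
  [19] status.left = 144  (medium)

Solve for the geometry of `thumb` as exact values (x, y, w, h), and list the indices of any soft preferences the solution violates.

1. thumb.x = 92  [hero.left = thumb.left]
2. thumb.w = 201  [hero.w = thumb.w]
3. thumb.y = 202  [thumb.top = hero.bottom + 11]
4. thumb.h = 48  [nav.bottom = thumb.bottom]

thumb = (x=92, y=202, w=201, h=48)
violated soft preferences: 19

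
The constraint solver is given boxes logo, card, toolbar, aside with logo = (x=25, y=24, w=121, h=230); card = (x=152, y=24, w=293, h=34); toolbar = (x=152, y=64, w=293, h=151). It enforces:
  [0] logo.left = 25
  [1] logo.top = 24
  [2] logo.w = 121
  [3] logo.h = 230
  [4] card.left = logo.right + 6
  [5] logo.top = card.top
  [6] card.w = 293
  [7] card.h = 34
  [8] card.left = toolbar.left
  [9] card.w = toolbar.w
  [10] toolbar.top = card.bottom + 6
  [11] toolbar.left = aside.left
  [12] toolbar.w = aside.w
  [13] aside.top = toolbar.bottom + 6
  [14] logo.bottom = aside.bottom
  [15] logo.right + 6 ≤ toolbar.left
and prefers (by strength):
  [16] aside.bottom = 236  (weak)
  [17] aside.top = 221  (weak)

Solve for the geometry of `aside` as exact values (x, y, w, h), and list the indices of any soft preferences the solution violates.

aside = (x=152, y=221, w=293, h=33)
violated soft preferences: 16

1. aside.x = 152  [toolbar.left = aside.left]
2. aside.w = 293  [toolbar.w = aside.w]
3. aside.y = 221  [aside.top = toolbar.bottom + 6]
4. aside.h = 33  [logo.bottom = aside.bottom]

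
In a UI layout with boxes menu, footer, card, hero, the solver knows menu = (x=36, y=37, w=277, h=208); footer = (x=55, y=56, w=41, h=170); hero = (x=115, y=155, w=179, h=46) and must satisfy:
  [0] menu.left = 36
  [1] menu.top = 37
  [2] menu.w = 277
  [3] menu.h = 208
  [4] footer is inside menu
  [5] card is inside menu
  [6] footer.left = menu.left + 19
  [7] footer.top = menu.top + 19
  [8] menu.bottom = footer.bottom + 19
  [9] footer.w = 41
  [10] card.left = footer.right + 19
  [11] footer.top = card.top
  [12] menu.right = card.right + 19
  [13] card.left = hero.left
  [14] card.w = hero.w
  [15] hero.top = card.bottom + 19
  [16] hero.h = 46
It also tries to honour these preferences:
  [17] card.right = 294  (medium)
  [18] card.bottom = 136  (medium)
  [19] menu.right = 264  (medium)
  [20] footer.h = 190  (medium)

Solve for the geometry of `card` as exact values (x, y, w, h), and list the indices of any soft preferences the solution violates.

1. card.x = 115  [card.left = footer.right + 19]
2. card.y = 56  [footer.top = card.top]
3. card.w = 179  [menu.right = card.right + 19]
4. card.h = 80  [hero.top = card.bottom + 19]

card = (x=115, y=56, w=179, h=80)
violated soft preferences: 19, 20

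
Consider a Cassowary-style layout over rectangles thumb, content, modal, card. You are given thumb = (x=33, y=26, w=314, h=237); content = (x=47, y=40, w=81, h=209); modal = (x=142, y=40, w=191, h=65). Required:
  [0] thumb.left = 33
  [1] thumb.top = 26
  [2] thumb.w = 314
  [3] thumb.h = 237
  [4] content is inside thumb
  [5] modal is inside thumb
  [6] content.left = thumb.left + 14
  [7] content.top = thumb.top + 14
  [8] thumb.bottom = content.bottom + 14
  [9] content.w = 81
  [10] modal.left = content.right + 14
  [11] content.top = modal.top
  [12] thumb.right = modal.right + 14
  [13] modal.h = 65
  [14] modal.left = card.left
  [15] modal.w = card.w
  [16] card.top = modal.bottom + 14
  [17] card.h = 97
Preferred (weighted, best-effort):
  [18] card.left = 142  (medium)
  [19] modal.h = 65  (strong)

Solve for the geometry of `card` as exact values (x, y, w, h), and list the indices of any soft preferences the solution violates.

1. card.x = 142  [modal.left = card.left]
2. card.w = 191  [modal.w = card.w]
3. card.y = 119  [card.top = modal.bottom + 14]
4. card.h = 97  [card.h = 97]

card = (x=142, y=119, w=191, h=97)
violated soft preferences: none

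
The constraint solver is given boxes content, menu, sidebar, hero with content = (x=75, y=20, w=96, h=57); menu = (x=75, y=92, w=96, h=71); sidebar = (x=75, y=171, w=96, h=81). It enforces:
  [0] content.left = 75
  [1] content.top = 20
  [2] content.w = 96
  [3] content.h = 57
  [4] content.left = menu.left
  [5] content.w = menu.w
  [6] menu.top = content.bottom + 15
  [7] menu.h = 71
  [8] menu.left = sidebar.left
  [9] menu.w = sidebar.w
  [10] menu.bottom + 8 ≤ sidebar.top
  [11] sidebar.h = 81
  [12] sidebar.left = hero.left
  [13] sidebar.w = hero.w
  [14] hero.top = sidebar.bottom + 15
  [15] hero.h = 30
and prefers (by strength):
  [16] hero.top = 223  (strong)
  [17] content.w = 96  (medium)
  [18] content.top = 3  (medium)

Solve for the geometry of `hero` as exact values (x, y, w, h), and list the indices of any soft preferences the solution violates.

1. hero.x = 75  [sidebar.left = hero.left]
2. hero.w = 96  [sidebar.w = hero.w]
3. hero.y = 267  [hero.top = sidebar.bottom + 15]
4. hero.h = 30  [hero.h = 30]

hero = (x=75, y=267, w=96, h=30)
violated soft preferences: 16, 18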